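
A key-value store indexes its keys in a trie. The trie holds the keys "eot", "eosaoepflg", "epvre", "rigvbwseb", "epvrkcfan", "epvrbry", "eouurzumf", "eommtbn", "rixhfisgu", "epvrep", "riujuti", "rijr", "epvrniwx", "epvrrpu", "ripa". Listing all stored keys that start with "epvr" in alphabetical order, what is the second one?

epvre

Words with prefix "epvr", in lexicographic order: "epvrbry", "epvre", "epvrep", "epvrkcfan", "epvrniwx", "epvrrpu"
The 2nd is epvre.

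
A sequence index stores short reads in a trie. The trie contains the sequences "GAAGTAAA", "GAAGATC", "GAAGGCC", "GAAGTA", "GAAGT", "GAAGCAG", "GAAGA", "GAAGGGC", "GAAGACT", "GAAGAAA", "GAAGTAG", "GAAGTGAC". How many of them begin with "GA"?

12

Filter for entries beginning with "GA":
Words under "GA": GAAGA, GAAGAAA, GAAGACT, GAAGATC, GAAGCAG, GAAGGCC, GAAGGGC, GAAGT, GAAGTA, GAAGTAAA, GAAGTAG, GAAGTGAC
Count: 12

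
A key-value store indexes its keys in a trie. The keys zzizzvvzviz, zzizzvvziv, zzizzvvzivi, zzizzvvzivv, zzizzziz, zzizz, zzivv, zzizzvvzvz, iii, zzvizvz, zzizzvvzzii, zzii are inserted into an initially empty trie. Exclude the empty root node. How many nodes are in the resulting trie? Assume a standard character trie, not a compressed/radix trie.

Trie structure (* marks end of a word):
(root)
├─ i
│  └─ i
│     └─ i *
└─ z
   └─ z
      ├─ i
      │  ├─ i *
      │  ├─ v
      │  │  └─ v *
      │  └─ z
      │     └─ z *
      │        ├─ v
      │        │  └─ v
      │        │     └─ z
      │        │        ├─ i
      │        │        │  └─ v *
      │        │        │     ├─ i *
      │        │        │     └─ v *
      │        │        ├─ v
      │        │        │  ├─ i
      │        │        │  │  └─ z *
      │        │        │  └─ z *
      │        │        └─ z
      │        │           └─ i
      │        │              └─ i *
      │        └─ z
      │           └─ i
      │              └─ z *
      └─ v
         └─ i
            └─ z
               └─ v
                  └─ z *
Counting every labelled node above: 33.

33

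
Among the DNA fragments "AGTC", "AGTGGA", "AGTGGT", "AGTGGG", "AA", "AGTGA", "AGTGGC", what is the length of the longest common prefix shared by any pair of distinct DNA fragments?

Look for the deepest trie node that still has at least two words in its subtree.
"AGTGGA" and "AGTGGC" agree on "AGTGG" (5 characters) before diverging; nothing deeper is shared.
Longest shared-prefix length: 5

5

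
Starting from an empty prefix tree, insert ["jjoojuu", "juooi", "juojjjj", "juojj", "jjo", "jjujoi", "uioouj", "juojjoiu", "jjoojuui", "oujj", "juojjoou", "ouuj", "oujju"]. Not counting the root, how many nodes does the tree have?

38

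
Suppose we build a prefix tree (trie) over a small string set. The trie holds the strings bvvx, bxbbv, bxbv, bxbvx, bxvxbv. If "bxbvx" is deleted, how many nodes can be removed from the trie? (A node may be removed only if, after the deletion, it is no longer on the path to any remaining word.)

After clearing the end-marker at "bxbvx", prune upward until reaching a node still needed by another word.
The suffix "x" (1 node) is used only by "bxbvx"; "bxbv" is itself a stored word, so pruning stops there.
Nodes removed: 1

1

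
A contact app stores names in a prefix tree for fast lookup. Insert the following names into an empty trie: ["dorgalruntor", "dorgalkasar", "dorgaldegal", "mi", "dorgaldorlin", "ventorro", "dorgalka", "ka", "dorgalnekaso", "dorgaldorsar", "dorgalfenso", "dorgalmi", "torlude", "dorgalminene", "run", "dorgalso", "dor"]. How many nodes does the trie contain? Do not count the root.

Count nodes per top-level branch (shared prefixes stored once):
  'd'-branch (dor, dorgaldegal, dorgaldorlin, dorgaldorsar, dorgalfenso, dorgalka, dorgalkasar, dorgalmi, dorgalminene, dorgalnekaso, dorgalruntor, dorgalso): 49 nodes
  'k'-branch (ka): 2 nodes
  'm'-branch (mi): 2 nodes
  'r'-branch (run): 3 nodes
  't'-branch (torlude): 7 nodes
  'v'-branch (ventorro): 8 nodes
Sum: 71

71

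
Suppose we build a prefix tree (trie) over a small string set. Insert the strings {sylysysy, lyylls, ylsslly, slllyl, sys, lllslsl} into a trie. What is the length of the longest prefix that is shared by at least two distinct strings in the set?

Equivalently: take the maximum, over all pairs, of their longest common prefix length.
e.g. "sylysysy" and "sys" share the prefix "sy" of length 2; no pair shares a longer one.
Longest shared-prefix length: 2

2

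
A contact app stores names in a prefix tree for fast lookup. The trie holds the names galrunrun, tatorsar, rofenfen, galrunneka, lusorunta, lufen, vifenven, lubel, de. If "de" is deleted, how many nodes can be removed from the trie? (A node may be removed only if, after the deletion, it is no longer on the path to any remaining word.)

2

A node on "de"'s path can go only if nothing else ends at it or branches off below it.
No other word shares any prefix with "de", so all 2 of its nodes go.
Nodes removed: 2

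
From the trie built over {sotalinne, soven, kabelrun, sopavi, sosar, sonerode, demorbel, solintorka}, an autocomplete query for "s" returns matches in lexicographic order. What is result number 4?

sosar

DFS of the "s" subtree visits, in order: "solintorka", "sonerode", "sopavi", "sosar", "sotalinne", "soven"
The 4th is sosar.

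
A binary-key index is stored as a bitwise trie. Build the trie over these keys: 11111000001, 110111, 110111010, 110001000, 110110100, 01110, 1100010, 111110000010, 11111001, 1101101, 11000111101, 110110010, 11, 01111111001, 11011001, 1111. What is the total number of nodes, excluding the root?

For each word, the new-node count is its length minus the longest prefix already in the trie:
  "11111000001" → 11 new (1, 1, 1, 1, 1, 0, 0, 0, 0, 0, 1)
  "110111" → prefix "11" already present; 4 new (0, 1, 1, 1)
  "110111010" → prefix "110111" already present; 3 new (0, 1, 0)
  "110001000" → prefix "110" already present; 6 new (0, 0, 1, 0, 0, 0)
  "110110100" → prefix "11011" already present; 4 new (0, 1, 0, 0)
  "01110" → 5 new (0, 1, 1, 1, 0)
  "1100010" → prefix "1100010" already present; 0 new (none)
  "111110000010" → prefix "11111000001" already present; 1 new (0)
  "11111001" → prefix "1111100" already present; 1 new (1)
  "1101101" → prefix "1101101" already present; 0 new (none)
  "11000111101" → prefix "110001" already present; 5 new (1, 1, 1, 0, 1)
  "110110010" → prefix "110110" already present; 3 new (0, 1, 0)
  "11" → prefix "11" already present; 0 new (none)
  "01111111001" → prefix "0111" already present; 7 new (1, 1, 1, 1, 0, 0, 1)
  "11011001" → prefix "11011001" already present; 0 new (none)
  "1111" → prefix "1111" already present; 0 new (none)
Total nodes = 11 + 4 + 3 + 6 + 4 + 5 + 0 + 1 + 1 + 0 + 5 + 3 + 0 + 7 + 0 + 0 = 50

50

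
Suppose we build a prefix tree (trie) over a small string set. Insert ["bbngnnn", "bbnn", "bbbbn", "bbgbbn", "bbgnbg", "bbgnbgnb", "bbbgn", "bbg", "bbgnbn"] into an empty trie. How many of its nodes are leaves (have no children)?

7

Leaves are exactly the stored words that no other stored word extends.
Those words: "bbbbn", "bbbgn", "bbgbbn", "bbgnbgnb", "bbgnbn", "bbngnnn", "bbnn"
Leaf count: 7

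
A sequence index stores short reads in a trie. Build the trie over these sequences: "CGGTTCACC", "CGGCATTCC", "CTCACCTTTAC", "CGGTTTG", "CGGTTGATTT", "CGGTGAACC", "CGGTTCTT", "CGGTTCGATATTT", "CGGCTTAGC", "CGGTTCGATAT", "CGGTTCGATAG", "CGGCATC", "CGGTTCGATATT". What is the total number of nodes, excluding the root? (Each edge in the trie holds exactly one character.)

Count nodes per top-level branch (shared prefixes stored once):
  'C'-branch (CGGCATC, CGGCATTCC, CGGCTTAGC, CGGTGAACC, CGGTTCACC, CGGTTCGATAG, CGGTTCGATAT, CGGTTCGATATT, CGGTTCGATATTT, CGGTTCTT, CGGTTGATTT, CGGTTTG, CTCACCTTTAC): 53 nodes
Sum: 53

53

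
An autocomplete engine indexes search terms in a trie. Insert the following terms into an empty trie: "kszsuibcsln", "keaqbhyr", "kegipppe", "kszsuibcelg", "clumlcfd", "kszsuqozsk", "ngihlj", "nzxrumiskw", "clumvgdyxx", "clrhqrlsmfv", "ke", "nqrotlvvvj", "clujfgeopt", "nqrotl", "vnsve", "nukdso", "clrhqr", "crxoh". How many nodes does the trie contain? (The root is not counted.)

Trace insertions, counting only characters that open a new branch:
  "kszsuibcsln" → 11 new (k, s, z, s, u, i, b, c, s, l, n)
  "keaqbhyr" → prefix "k" already present; 7 new (e, a, q, b, h, y, r)
  "kegipppe" → prefix "ke" already present; 6 new (g, i, p, p, p, e)
  "kszsuibcelg" → prefix "kszsuibc" already present; 3 new (e, l, g)
  "clumlcfd" → 8 new (c, l, u, m, l, c, f, d)
  "kszsuqozsk" → prefix "kszsu" already present; 5 new (q, o, z, s, k)
  "ngihlj" → 6 new (n, g, i, h, l, j)
  "nzxrumiskw" → prefix "n" already present; 9 new (z, x, r, u, m, i, s, k, w)
  "clumvgdyxx" → prefix "clum" already present; 6 new (v, g, d, y, x, x)
  "clrhqrlsmfv" → prefix "cl" already present; 9 new (r, h, q, r, l, s, m, f, v)
  "ke" → prefix "ke" already present; 0 new (none)
  "nqrotlvvvj" → prefix "n" already present; 9 new (q, r, o, t, l, v, v, v, j)
  "clujfgeopt" → prefix "clu" already present; 7 new (j, f, g, e, o, p, t)
  "nqrotl" → prefix "nqrotl" already present; 0 new (none)
  "vnsve" → 5 new (v, n, s, v, e)
  "nukdso" → prefix "n" already present; 5 new (u, k, d, s, o)
  "clrhqr" → prefix "clrhqr" already present; 0 new (none)
  "crxoh" → prefix "c" already present; 4 new (r, x, o, h)
Total nodes = 11 + 7 + 6 + 3 + 8 + 5 + 6 + 9 + 6 + 9 + 0 + 9 + 7 + 0 + 5 + 5 + 0 + 4 = 100

100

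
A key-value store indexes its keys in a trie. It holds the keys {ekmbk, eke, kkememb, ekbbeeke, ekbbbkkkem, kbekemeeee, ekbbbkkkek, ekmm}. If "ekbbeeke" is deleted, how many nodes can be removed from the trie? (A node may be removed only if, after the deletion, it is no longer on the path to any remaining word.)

4

After clearing the end-marker at "ekbbeeke", prune upward until reaching a node still needed by another word.
The suffix "eeke" (4 nodes) is used only by "ekbbeeke"; the node for "ekbb" still has the child "b", so pruning stops there.
Nodes removed: 4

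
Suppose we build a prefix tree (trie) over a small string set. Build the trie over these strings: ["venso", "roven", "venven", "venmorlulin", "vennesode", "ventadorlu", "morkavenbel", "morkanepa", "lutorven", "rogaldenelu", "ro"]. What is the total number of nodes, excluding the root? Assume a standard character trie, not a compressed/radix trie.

Count nodes per top-level branch (shared prefixes stored once):
  'l'-branch (lutorven): 8 nodes
  'm'-branch (morkanepa, morkavenbel): 15 nodes
  'r'-branch (ro, rogaldenelu, roven): 14 nodes
  'v'-branch (venmorlulin, vennesode, venso, ventadorlu, venven): 29 nodes
Sum: 66

66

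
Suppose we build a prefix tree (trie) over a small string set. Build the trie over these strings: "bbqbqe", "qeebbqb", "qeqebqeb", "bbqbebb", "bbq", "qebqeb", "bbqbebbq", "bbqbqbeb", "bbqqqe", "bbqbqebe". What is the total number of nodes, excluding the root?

For each word, the new-node count is its length minus the longest prefix already in the trie:
  "bbqbqe" → 6 new (b, b, q, b, q, e)
  "qeebbqb" → 7 new (q, e, e, b, b, q, b)
  "qeqebqeb" → prefix "qe" already present; 6 new (q, e, b, q, e, b)
  "bbqbebb" → prefix "bbqb" already present; 3 new (e, b, b)
  "bbq" → prefix "bbq" already present; 0 new (none)
  "qebqeb" → prefix "qe" already present; 4 new (b, q, e, b)
  "bbqbebbq" → prefix "bbqbebb" already present; 1 new (q)
  "bbqbqbeb" → prefix "bbqbq" already present; 3 new (b, e, b)
  "bbqqqe" → prefix "bbq" already present; 3 new (q, q, e)
  "bbqbqebe" → prefix "bbqbqe" already present; 2 new (b, e)
Total nodes = 6 + 7 + 6 + 3 + 0 + 4 + 1 + 3 + 3 + 2 = 35

35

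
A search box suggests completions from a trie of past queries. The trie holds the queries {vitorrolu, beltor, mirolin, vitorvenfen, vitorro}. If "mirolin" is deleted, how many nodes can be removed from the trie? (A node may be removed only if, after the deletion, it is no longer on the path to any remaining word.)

7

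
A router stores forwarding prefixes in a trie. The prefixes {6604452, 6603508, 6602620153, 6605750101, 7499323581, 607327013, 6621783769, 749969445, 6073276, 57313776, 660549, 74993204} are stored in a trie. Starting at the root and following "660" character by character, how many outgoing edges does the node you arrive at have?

The children of the "660" node are the distinct next characters among strings starting with "660".
Distinct next characters after "660": 2, 3, 4, 5.
That node has 4 child edges.

4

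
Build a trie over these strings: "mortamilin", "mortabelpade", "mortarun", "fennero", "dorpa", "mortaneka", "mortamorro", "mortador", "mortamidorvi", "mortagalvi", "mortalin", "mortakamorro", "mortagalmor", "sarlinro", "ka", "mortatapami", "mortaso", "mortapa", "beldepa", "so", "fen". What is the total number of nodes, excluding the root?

94

Count nodes per top-level branch (shared prefixes stored once):
  'b'-branch (beldepa): 7 nodes
  'd'-branch (dorpa): 5 nodes
  'f'-branch (fen, fennero): 7 nodes
  'k'-branch (ka): 2 nodes
  'm'-branch (mortabelpade, mortador, mortagalmor, mortagalvi, mortakamorro, mortalin, mortamidorvi, mortamilin, mortamorro, mortaneka, mortapa, mortarun, mortaso, mortatapami): 64 nodes
  's'-branch (sarlinro, so): 9 nodes
Sum: 94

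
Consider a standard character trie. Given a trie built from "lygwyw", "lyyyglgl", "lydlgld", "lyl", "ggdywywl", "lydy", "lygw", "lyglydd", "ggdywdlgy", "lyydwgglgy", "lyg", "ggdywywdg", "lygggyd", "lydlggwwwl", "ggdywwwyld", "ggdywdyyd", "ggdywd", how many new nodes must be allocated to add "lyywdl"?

"lyy" is already a path in the trie; the remaining "wdl" must be added.
Each of the 3 remaining characters creates one node.

3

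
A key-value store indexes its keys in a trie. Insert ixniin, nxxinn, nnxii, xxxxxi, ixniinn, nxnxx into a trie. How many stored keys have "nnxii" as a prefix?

1

Traverse to the node for "nnxii", then collect every word in that subtree.
Matches: "nnxii"
Count: 1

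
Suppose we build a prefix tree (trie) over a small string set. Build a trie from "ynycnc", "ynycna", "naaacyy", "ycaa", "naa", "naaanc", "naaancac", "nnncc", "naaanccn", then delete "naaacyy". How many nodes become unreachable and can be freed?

3

A node on "naaacyy"'s path can go only if nothing else ends at it or branches off below it.
The suffix "cyy" (3 nodes) is used only by "naaacyy"; the node for "naaa" still has the child "n", so pruning stops there.
Nodes removed: 3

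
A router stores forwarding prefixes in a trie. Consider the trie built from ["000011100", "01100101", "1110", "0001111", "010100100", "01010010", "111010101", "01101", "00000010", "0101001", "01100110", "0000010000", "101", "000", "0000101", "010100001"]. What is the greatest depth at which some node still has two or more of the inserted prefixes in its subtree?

The deepest shared node is where two words last agree before diverging.
"01010010" and "010100100" agree on "01010010" (8 characters) before diverging; nothing deeper is shared.
Longest shared-prefix length: 8

8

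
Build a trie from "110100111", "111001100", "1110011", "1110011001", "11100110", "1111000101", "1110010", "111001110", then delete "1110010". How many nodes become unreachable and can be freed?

1

Walk "1110010" from the leaf back toward the root, removing each node that no remaining word uses.
The suffix "0" (1 node) is used only by "1110010"; the node for "111001" still has the child "1", so pruning stops there.
Nodes removed: 1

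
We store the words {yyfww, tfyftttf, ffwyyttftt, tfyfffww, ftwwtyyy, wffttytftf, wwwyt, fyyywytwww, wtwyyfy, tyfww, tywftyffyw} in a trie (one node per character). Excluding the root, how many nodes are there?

75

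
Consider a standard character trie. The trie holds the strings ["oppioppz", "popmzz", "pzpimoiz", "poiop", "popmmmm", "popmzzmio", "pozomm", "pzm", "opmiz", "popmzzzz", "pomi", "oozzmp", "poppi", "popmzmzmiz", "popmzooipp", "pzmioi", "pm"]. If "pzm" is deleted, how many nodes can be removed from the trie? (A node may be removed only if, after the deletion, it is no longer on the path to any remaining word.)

Walk "pzm" from the leaf back toward the root, removing each node that no remaining word uses.
Every node on "pzm" is still needed (e.g. by "pzmioi"), so nothing is freed.
Nodes removed: 0

0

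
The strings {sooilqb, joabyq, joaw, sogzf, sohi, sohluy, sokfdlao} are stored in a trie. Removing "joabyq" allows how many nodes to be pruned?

3

Walk "joabyq" from the leaf back toward the root, removing each node that no remaining word uses.
The suffix "byq" (3 nodes) is used only by "joabyq"; the node for "joa" still has the child "w", so pruning stops there.
Nodes removed: 3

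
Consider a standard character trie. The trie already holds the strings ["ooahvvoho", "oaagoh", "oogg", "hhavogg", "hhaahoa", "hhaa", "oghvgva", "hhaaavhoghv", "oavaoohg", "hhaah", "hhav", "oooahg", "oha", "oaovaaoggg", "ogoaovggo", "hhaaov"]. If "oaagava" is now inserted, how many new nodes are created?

Walking "oaagava" from the root, the first 4 characters ("oaag") follow existing edges; "a" is the first miss.
New nodes needed: |"oaagava"| − 4 = 7 − 4 = 3.

3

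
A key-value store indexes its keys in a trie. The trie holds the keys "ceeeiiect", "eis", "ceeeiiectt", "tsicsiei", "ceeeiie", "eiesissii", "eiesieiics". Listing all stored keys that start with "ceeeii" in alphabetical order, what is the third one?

ceeeiiectt

DFS of the "ceeeii" subtree visits, in order: "ceeeiie", "ceeeiiect", "ceeeiiectt"
Position 3: ceeeiiectt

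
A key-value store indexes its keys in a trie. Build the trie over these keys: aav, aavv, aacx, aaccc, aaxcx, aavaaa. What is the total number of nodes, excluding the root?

Trace insertions, counting only characters that open a new branch:
  "aav" → 3 new (a, a, v)
  "aavv" → prefix "aav" already present; 1 new (v)
  "aacx" → prefix "aa" already present; 2 new (c, x)
  "aaccc" → prefix "aac" already present; 2 new (c, c)
  "aaxcx" → prefix "aa" already present; 3 new (x, c, x)
  "aavaaa" → prefix "aav" already present; 3 new (a, a, a)
Total nodes = 3 + 1 + 2 + 2 + 3 + 3 = 14

14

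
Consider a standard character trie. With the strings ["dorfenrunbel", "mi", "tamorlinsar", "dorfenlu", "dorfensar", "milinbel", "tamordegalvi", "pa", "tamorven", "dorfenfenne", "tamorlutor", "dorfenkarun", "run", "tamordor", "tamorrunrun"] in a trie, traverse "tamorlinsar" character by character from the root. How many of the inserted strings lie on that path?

Check each prefix of "tamorlinsar" against the stored set — each match is an end-marker on the path.
Prefixes of the query that are stored words: "tamorlinsar"
Count: 1

1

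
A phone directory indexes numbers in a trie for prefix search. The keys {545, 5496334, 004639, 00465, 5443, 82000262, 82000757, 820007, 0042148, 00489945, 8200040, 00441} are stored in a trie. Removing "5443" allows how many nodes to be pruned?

A node on "5443"'s path can go only if nothing else ends at it or branches off below it.
The suffix "43" (2 nodes) is used only by "5443"; the node for "54" still has the child "5", so pruning stops there.
Nodes removed: 2

2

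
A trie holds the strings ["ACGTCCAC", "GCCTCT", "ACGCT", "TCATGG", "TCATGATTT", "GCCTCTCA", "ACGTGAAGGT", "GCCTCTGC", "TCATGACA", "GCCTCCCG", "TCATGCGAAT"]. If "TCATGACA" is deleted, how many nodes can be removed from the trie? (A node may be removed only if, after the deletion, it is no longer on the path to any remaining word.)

2

Walk "TCATGACA" from the leaf back toward the root, removing each node that no remaining word uses.
The suffix "CA" (2 nodes) is used only by "TCATGACA"; the node for "TCATGA" still has the child "T", so pruning stops there.
Nodes removed: 2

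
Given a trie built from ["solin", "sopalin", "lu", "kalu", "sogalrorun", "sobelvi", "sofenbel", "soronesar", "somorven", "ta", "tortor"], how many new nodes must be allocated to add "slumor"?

The longest prefix of "slumor" already in the trie is "s" (length 1).
Each of the 5 remaining characters creates one node.

5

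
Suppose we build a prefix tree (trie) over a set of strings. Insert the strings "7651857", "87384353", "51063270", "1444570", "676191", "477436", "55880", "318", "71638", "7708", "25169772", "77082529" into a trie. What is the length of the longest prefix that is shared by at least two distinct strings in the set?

The deepest shared node is where two words last agree before diverging.
"7708" and "77082529" agree on "7708" (4 characters) before diverging; nothing deeper is shared.
Longest shared-prefix length: 4

4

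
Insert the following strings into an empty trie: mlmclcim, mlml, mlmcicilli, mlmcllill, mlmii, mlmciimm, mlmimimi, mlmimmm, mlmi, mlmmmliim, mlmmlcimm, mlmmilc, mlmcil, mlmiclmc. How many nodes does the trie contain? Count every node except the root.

49

Count nodes per top-level branch (shared prefixes stored once):
  'm'-branch (mlmcicilli, mlmciimm, mlmcil, mlmclcim, mlmcllill, mlmi, mlmiclmc, mlmii, mlmimimi, mlmimmm, mlml, mlmmilc, mlmmlcimm, mlmmmliim): 49 nodes
Sum: 49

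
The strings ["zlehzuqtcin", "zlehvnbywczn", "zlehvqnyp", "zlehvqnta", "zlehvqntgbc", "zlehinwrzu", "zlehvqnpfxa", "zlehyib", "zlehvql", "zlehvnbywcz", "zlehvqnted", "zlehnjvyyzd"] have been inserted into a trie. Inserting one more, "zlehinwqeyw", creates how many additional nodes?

The longest prefix of "zlehinwqeyw" already in the trie is "zlehinw" (length 7).
New nodes needed: |"zlehinwqeyw"| − 7 = 11 − 7 = 4.

4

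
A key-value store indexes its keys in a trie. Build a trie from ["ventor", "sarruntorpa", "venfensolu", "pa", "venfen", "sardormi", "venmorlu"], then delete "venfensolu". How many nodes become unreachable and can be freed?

4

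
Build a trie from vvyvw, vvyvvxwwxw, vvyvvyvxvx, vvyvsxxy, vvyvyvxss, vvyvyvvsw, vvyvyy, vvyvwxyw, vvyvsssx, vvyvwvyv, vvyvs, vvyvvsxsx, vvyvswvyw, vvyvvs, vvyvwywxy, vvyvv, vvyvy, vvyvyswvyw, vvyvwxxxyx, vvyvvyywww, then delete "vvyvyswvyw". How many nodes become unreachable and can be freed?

Walk "vvyvyswvyw" from the leaf back toward the root, removing each node that no remaining word uses.
The suffix "swvyw" (5 nodes) is used only by "vvyvyswvyw"; the node for "vvyvy" still has the child "v", so pruning stops there.
Nodes removed: 5

5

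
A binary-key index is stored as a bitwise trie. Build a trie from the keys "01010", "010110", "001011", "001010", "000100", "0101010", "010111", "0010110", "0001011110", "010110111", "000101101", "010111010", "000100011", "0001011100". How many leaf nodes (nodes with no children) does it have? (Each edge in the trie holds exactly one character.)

9

A leaf is a node with no children — equivalently, the end of a word that is not a proper prefix of any other stored word.
Those words: "000100011", "000101101", "0001011100", "0001011110", "001010", "0010110", "0101010", "010110111", "010111010"
Leaf count: 9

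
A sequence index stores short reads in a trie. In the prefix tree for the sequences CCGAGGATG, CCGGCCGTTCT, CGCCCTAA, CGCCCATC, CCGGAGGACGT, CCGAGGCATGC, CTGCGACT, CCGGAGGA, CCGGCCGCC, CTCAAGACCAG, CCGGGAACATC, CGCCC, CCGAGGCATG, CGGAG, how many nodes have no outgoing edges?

11

Leaves are exactly the stored words that no other stored word extends.
Those words: "CCGAGGATG", "CCGAGGCATGC", "CCGGAGGACGT", "CCGGCCGCC", "CCGGCCGTTCT", "CCGGGAACATC", "CGCCCATC", "CGCCCTAA", "CGGAG", "CTCAAGACCAG", "CTGCGACT"
Leaf count: 11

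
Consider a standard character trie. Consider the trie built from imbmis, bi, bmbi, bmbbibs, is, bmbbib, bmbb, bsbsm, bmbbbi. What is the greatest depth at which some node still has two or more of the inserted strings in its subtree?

Look for the deepest trie node that still has at least two words in its subtree.
"bmbbib" and "bmbbibs" agree on "bmbbib" (6 characters) before diverging; nothing deeper is shared.
Longest shared-prefix length: 6

6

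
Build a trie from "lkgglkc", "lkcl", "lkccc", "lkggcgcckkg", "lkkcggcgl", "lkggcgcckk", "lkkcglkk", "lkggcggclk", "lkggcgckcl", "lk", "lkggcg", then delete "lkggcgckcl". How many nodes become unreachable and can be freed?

Walk "lkggcgckcl" from the leaf back toward the root, removing each node that no remaining word uses.
The suffix "kcl" (3 nodes) is used only by "lkggcgckcl"; the node for "lkggcgc" still has the child "c", so pruning stops there.
Nodes removed: 3

3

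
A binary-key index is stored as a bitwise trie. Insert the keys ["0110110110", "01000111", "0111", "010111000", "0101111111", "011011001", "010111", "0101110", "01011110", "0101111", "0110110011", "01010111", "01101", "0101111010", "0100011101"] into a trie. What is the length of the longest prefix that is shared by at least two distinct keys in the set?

The deepest shared node is where two words last agree before diverging.
"011011001" and "0110110011" agree on "011011001" (9 characters) before diverging; nothing deeper is shared.
Longest shared-prefix length: 9

9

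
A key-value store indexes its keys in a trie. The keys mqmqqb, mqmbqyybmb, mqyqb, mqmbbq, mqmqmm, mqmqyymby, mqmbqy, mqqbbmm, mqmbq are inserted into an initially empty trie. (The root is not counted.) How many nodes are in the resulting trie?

Insert word by word; a character creates a node only if that edge doesn't already exist:
  "mqmqqb" → 6 new (m, q, m, q, q, b)
  "mqmbqyybmb" → prefix "mqm" already present; 7 new (b, q, y, y, b, m, b)
  "mqyqb" → prefix "mq" already present; 3 new (y, q, b)
  "mqmbbq" → prefix "mqmb" already present; 2 new (b, q)
  "mqmqmm" → prefix "mqmq" already present; 2 new (m, m)
  "mqmqyymby" → prefix "mqmq" already present; 5 new (y, y, m, b, y)
  "mqmbqy" → prefix "mqmbqy" already present; 0 new (none)
  "mqqbbmm" → prefix "mq" already present; 5 new (q, b, b, m, m)
  "mqmbq" → prefix "mqmbq" already present; 0 new (none)
Total nodes = 6 + 7 + 3 + 2 + 2 + 5 + 0 + 5 + 0 = 30

30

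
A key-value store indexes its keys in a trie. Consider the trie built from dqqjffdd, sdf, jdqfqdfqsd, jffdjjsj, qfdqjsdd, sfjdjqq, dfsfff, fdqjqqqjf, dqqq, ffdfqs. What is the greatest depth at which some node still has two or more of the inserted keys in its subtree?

3

Look for the deepest trie node that still has at least two words in its subtree.
"dqqjffdd" and "dqqq" agree on "dqq" (3 characters) before diverging; nothing deeper is shared.
Longest shared-prefix length: 3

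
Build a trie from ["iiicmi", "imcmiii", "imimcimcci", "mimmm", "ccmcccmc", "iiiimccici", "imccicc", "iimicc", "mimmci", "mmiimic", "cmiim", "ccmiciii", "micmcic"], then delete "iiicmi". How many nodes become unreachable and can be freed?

After clearing the end-marker at "iiicmi", prune upward until reaching a node still needed by another word.
The suffix "cmi" (3 nodes) is used only by "iiicmi"; the node for "iii" still has the child "i", so pruning stops there.
Nodes removed: 3

3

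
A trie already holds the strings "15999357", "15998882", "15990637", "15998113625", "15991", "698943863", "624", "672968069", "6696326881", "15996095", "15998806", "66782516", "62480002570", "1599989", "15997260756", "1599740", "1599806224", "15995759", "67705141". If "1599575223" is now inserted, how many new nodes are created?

3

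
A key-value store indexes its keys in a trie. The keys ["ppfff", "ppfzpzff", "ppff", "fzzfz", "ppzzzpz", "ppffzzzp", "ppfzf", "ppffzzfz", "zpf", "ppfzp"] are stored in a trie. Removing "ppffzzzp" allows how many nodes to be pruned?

2

Walk "ppffzzzp" from the leaf back toward the root, removing each node that no remaining word uses.
The suffix "zp" (2 nodes) is used only by "ppffzzzp"; the node for "ppffzz" still has the child "f", so pruning stops there.
Nodes removed: 2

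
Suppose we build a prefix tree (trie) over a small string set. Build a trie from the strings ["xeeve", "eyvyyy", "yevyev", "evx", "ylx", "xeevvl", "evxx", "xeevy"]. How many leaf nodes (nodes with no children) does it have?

A leaf is a node with no children — equivalently, the end of a word that is not a proper prefix of any other stored word.
Those words: "evxx", "eyvyyy", "xeeve", "xeevvl", "xeevy", "yevyev", "ylx"
Leaf count: 7

7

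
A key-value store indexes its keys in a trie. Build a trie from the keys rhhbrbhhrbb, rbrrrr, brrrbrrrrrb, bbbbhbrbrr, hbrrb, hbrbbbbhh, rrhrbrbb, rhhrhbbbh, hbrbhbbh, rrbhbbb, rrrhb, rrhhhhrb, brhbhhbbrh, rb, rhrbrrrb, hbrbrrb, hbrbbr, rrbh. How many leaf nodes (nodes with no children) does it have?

16

A leaf is a node with no children — equivalently, the end of a word that is not a proper prefix of any other stored word.
Those words: "bbbbhbrbrr", "brhbhhbbrh", "brrrbrrrrrb", "hbrbbbbhh", "hbrbbr", "hbrbhbbh", "hbrbrrb", "hbrrb", "rbrrrr", "rhhbrbhhrbb", "rhhrhbbbh", "rhrbrrrb", "rrbhbbb", "rrhhhhrb", "rrhrbrbb", "rrrhb"
Leaf count: 16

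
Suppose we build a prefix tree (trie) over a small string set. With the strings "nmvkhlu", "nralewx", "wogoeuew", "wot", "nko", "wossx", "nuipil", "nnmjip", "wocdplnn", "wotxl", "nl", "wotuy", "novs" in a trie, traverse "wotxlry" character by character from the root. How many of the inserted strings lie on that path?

Traverse "wotxlry" character by character; count nodes along the way that are marked as word ends.
Prefixes of the query that are stored words: "wot", "wotxl"
Count: 2

2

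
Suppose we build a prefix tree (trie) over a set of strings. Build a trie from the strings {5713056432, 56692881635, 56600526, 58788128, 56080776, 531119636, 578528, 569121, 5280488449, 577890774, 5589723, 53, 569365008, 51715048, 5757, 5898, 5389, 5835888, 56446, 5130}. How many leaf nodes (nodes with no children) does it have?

Leaves are exactly the stored words that no other stored word extends.
Those words: "5130", "51715048", "5280488449", "531119636", "5389", "5589723", "56080776", "56446", "56600526", "56692881635", "569121", "569365008", "5713056432", "5757", "577890774", "578528", "5835888", "58788128", "5898"
Leaf count: 19

19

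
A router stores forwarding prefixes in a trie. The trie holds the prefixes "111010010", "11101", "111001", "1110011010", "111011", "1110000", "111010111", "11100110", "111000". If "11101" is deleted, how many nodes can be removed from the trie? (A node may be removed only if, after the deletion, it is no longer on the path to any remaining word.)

0

After clearing the end-marker at "11101", prune upward until reaching a node still needed by another word.
Every node on "11101" is still needed (e.g. by "111010010"), so nothing is freed.
Nodes removed: 0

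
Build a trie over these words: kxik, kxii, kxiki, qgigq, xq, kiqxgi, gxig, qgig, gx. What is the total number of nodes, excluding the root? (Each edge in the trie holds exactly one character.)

Count nodes per top-level branch (shared prefixes stored once):
  'g'-branch (gx, gxig): 4 nodes
  'k'-branch (kiqxgi, kxii, kxik, kxiki): 11 nodes
  'q'-branch (qgig, qgigq): 5 nodes
  'x'-branch (xq): 2 nodes
Sum: 22

22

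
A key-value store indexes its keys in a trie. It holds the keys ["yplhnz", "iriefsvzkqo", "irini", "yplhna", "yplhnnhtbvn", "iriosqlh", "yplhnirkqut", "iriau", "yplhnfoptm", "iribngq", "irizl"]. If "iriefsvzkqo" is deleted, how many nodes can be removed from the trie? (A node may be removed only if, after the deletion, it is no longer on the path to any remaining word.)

Walk "iriefsvzkqo" from the leaf back toward the root, removing each node that no remaining word uses.
The suffix "efsvzkqo" (8 nodes) is used only by "iriefsvzkqo"; the node for "iri" still has the child "n", so pruning stops there.
Nodes removed: 8

8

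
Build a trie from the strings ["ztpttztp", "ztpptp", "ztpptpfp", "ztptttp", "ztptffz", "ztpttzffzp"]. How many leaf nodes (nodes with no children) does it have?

Leaves are exactly the stored words that no other stored word extends.
Those words: "ztpptpfp", "ztptffz", "ztptttp", "ztpttzffzp", "ztpttztp"
Leaf count: 5

5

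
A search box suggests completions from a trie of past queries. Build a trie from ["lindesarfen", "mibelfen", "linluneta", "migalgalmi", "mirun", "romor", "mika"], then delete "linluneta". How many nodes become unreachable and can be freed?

Walk "linluneta" from the leaf back toward the root, removing each node that no remaining word uses.
The suffix "luneta" (6 nodes) is used only by "linluneta"; the node for "lin" still has the child "d", so pruning stops there.
Nodes removed: 6

6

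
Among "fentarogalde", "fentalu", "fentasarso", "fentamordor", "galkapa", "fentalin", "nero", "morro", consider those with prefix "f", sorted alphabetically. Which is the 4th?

fentarogalde

Filter for "f…" and sort: "fentalin", "fentalu", "fentamordor", "fentarogalde", "fentasarso"
Position 4: fentarogalde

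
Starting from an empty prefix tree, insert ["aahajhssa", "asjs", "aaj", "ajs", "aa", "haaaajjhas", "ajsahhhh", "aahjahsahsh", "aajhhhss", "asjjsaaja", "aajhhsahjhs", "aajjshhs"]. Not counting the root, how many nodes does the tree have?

For each word, the new-node count is its length minus the longest prefix already in the trie:
  "aahajhssa" → 9 new (a, a, h, a, j, h, s, s, a)
  "asjs" → prefix "a" already present; 3 new (s, j, s)
  "aaj" → prefix "aa" already present; 1 new (j)
  "ajs" → prefix "a" already present; 2 new (j, s)
  "aa" → prefix "aa" already present; 0 new (none)
  "haaaajjhas" → 10 new (h, a, a, a, a, j, j, h, a, s)
  "ajsahhhh" → prefix "ajs" already present; 5 new (a, h, h, h, h)
  "aahjahsahsh" → prefix "aah" already present; 8 new (j, a, h, s, a, h, s, h)
  "aajhhhss" → prefix "aaj" already present; 5 new (h, h, h, s, s)
  "asjjsaaja" → prefix "asj" already present; 6 new (j, s, a, a, j, a)
  "aajhhsahjhs" → prefix "aajhh" already present; 6 new (s, a, h, j, h, s)
  "aajjshhs" → prefix "aaj" already present; 5 new (j, s, h, h, s)
Total nodes = 9 + 3 + 1 + 2 + 0 + 10 + 5 + 8 + 5 + 6 + 6 + 5 = 60

60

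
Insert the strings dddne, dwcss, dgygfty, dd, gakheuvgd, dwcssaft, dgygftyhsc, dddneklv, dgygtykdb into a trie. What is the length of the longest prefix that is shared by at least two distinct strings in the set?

7

Equivalently: take the maximum, over all pairs, of their longest common prefix length.
e.g. "dgygfty" and "dgygftyhsc" share the prefix "dgygfty" of length 7; no pair shares a longer one.
Longest shared-prefix length: 7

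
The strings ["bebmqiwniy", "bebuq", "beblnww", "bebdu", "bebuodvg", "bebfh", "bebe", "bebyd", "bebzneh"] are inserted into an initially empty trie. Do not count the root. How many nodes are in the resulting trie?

31

Insert word by word; a character creates a node only if that edge doesn't already exist:
  "bebmqiwniy" → 10 new (b, e, b, m, q, i, w, n, i, y)
  "bebuq" → prefix "beb" already present; 2 new (u, q)
  "beblnww" → prefix "beb" already present; 4 new (l, n, w, w)
  "bebdu" → prefix "beb" already present; 2 new (d, u)
  "bebuodvg" → prefix "bebu" already present; 4 new (o, d, v, g)
  "bebfh" → prefix "beb" already present; 2 new (f, h)
  "bebe" → prefix "beb" already present; 1 new (e)
  "bebyd" → prefix "beb" already present; 2 new (y, d)
  "bebzneh" → prefix "beb" already present; 4 new (z, n, e, h)
Total nodes = 10 + 2 + 4 + 2 + 4 + 2 + 1 + 2 + 4 = 31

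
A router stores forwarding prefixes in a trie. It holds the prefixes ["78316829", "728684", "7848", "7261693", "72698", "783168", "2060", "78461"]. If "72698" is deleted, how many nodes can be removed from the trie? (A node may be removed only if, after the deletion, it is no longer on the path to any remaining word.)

2

After clearing the end-marker at "72698", prune upward until reaching a node still needed by another word.
The suffix "98" (2 nodes) is used only by "72698"; the node for "726" still has the child "1", so pruning stops there.
Nodes removed: 2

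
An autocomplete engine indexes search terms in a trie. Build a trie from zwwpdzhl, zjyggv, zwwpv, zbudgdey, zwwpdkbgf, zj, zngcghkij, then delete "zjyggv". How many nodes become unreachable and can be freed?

4

After clearing the end-marker at "zjyggv", prune upward until reaching a node still needed by another word.
The suffix "yggv" (4 nodes) is used only by "zjyggv"; "zj" is itself a stored word, so pruning stops there.
Nodes removed: 4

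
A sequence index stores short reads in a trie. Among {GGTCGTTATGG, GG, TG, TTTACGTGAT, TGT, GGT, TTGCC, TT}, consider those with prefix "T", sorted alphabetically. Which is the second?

TGT

Words with prefix "T", in lexicographic order: "TG", "TGT", "TT", "TTGCC", "TTTACGTGAT"
The 2nd is TGT.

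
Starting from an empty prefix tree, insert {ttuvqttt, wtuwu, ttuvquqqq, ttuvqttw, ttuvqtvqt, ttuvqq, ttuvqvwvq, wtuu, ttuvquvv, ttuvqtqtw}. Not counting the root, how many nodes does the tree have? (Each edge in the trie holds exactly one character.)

32

Trie structure (* marks end of a word):
(root)
├─ t
│  └─ t
│     └─ u
│        └─ v
│           └─ q
│              ├─ q *
│              ├─ t
│              │  ├─ q
│              │  │  └─ t
│              │  │     └─ w *
│              │  ├─ t
│              │  │  ├─ t *
│              │  │  └─ w *
│              │  └─ v
│              │     └─ q
│              │        └─ t *
│              ├─ u
│              │  ├─ q
│              │  │  └─ q
│              │  │     └─ q *
│              │  └─ v
│              │     └─ v *
│              └─ v
│                 └─ w
│                    └─ v
│                       └─ q *
└─ w
   └─ t
      └─ u
         ├─ u *
         └─ w
            └─ u *
Counting every labelled node above: 32.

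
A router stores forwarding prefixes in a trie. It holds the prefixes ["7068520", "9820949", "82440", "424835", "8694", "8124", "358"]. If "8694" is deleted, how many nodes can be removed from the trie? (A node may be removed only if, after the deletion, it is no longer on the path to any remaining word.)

3

After clearing the end-marker at "8694", prune upward until reaching a node still needed by another word.
The suffix "694" (3 nodes) is used only by "8694"; the node for "8" still has the child "2", so pruning stops there.
Nodes removed: 3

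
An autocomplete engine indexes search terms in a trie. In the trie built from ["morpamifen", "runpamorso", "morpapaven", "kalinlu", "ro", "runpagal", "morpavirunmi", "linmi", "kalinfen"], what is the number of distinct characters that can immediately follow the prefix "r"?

2

Follow the path "r" to its node, then look at its outgoing edges.
Distinct next characters after "r": o, u.
That node has 2 child edges.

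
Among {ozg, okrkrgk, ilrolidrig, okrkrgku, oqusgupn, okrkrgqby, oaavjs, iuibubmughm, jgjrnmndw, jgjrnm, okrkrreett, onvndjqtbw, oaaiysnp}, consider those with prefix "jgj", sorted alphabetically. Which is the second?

jgjrnmndw

DFS of the "jgj" subtree visits, in order: "jgjrnm", "jgjrnmndw"
Position 2: jgjrnmndw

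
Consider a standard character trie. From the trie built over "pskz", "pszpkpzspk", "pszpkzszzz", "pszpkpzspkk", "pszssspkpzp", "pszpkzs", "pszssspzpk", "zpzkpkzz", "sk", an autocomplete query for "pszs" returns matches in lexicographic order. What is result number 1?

DFS of the "pszs" subtree visits, in order: "pszssspkpzp", "pszssspzpk"
The 1st is pszssspkpzp.

pszssspkpzp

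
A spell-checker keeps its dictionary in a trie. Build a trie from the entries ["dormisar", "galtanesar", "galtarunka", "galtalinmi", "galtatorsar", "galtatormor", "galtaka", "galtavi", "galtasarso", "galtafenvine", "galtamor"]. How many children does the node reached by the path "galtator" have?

2

Walk "galtator" from the root, arriving at one node.
Characters that immediately follow "galtator" among the stored strings: {m, s}.
That node has 2 child edges.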